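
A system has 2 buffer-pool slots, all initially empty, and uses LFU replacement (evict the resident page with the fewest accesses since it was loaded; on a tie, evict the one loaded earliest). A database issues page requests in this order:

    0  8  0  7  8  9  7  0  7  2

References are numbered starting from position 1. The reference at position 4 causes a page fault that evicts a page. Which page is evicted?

8

pos 1: 0 -> fault, frames (0)
pos 2: 8 -> fault, frames (0 8)
pos 3: 0 -> hit
pos 4: 7 -> fault, evict 8, frames (0 7)
At position 4, page 8 is evicted.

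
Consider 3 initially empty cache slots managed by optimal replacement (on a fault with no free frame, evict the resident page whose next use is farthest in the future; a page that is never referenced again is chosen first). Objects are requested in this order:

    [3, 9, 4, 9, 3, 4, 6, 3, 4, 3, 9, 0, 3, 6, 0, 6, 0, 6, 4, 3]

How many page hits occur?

13

3 → fault, frames {3}
9 → fault, frames {3,9}
4 → fault, frames {3,9,4}
9 → hit
3 → hit
4 → hit
6 → fault, evict 9, frames {3,4,6}
3 → hit
4 → hit
3 → hit
9 → fault, evict 4, frames {3,6,9}
0 → fault, evict 9, frames {3,6,0}
3 → hit
6 → hit
0 → hit
6 → hit
0 → hit
6 → hit
4 → fault, evict 0, frames {3,6,4}
3 → hit
Hits: 13.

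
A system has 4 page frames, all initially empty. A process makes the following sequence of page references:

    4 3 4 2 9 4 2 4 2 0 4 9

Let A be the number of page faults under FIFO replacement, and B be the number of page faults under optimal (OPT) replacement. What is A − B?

1

Under FIFO: F F . F F . . . . F F . → 6 faults.
Under OPT: F F . F F . . . . F . . → 5 faults.
A − B = 6 − 5 = 1.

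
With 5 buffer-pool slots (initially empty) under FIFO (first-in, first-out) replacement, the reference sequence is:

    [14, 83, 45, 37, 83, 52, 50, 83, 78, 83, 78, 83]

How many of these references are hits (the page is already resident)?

4

14 → fault, frames (14)
83 → fault, frames (14 83)
45 → fault, frames (14 83 45)
37 → fault, frames (14 83 45 37)
83 → hit
52 → fault, frames (14 83 45 37 52)
50 → fault, evict 14, frames (83 45 37 52 50)
83 → hit
78 → fault, evict 83, frames (45 37 52 50 78)
83 → fault, evict 45, frames (37 52 50 78 83)
78 → hit
83 → hit
Hits: 4.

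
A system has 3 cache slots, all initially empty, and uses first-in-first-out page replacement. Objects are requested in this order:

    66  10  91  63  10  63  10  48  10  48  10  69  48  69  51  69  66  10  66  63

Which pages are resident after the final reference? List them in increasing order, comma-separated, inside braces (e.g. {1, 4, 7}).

{10, 63, 66}

66 -> fault, frames [66]
10 -> fault, frames [66, 10]
91 -> fault, frames [66, 10, 91]
63 -> fault, evict 66, frames [10, 91, 63]
10 -> hit
63 -> hit
10 -> hit
48 -> fault, evict 10, frames [91, 63, 48]
10 -> fault, evict 91, frames [63, 48, 10]
48 -> hit
10 -> hit
69 -> fault, evict 63, frames [48, 10, 69]
48 -> hit
69 -> hit
51 -> fault, evict 48, frames [10, 69, 51]
69 -> hit
66 -> fault, evict 10, frames [69, 51, 66]
10 -> fault, evict 69, frames [51, 66, 10]
66 -> hit
63 -> fault, evict 51, frames [66, 10, 63]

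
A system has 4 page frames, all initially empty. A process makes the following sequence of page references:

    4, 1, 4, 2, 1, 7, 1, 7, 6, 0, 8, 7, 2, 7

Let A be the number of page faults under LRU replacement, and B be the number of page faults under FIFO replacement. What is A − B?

-1

Under LRU: F F . F . F . . F F F . F . → 8 faults.
Under FIFO: F F . F . F . . F F F . F F → 9 faults.
A − B = 8 − 9 = -1.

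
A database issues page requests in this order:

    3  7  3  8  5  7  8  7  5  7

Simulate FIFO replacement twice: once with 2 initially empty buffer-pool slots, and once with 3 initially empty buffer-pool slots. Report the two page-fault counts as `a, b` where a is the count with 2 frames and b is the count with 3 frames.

8, 4

2 frames: F F . F F F F . F F → 8 faults.
3 frames: F F . F F . . . . . → 4 faults.
4 < 8: adding a frame reduced faults, as is typical.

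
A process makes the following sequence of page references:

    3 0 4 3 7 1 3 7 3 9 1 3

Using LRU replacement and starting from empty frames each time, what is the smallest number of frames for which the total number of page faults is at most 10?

f=1: 12 faults
f=2: 11 faults
f=3: 7 faults
f=4: 6 faults
f=5: 6 faults
f=6: 6 faults
Smallest f with faults ≤ 10 is 3.

3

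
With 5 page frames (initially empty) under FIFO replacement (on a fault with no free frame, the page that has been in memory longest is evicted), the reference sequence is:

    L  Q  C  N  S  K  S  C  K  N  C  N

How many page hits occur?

L: fault, frames {L}
Q: fault, frames {L,Q}
C: fault, frames {L,Q,C}
N: fault, frames {L,Q,C,N}
S: fault, frames {L,Q,C,N,S}
K: fault, evict L, frames {Q,C,N,S,K}
S: hit
C: hit
K: hit
N: hit
C: hit
N: hit
Hits: 6.

6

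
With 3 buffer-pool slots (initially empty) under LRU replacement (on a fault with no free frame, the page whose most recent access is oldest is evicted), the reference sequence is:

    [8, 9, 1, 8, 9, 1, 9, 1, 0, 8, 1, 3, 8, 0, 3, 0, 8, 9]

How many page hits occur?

10

8 → fault, frames (8)
9 → fault, frames (8 9)
1 → fault, frames (8 9 1)
8 → hit
9 → hit
1 → hit
9 → hit
1 → hit
0 → fault, evict 8, frames (9 1 0)
8 → fault, evict 9, frames (1 0 8)
1 → hit
3 → fault, evict 0, frames (8 1 3)
8 → hit
0 → fault, evict 1, frames (3 8 0)
3 → hit
0 → hit
8 → hit
9 → fault, evict 3, frames (0 8 9)
Hits: 10.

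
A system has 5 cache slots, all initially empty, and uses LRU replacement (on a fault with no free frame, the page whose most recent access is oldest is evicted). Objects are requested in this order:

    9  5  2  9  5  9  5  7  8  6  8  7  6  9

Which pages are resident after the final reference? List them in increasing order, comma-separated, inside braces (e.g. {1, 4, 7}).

{5, 6, 7, 8, 9}

9: fault, frames [9]
5: fault, frames [9, 5]
2: fault, frames [9, 5, 2]
9: hit
5: hit
9: hit
5: hit
7: fault, frames [2, 9, 5, 7]
8: fault, frames [2, 9, 5, 7, 8]
6: fault, evict 2, frames [9, 5, 7, 8, 6]
8: hit
7: hit
6: hit
9: hit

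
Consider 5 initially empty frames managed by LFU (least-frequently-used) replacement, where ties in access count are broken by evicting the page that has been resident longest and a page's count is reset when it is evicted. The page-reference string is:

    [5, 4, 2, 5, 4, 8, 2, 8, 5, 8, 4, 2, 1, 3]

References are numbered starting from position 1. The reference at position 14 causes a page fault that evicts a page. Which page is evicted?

1

pos 1: 5 → miss, frames [5]
pos 2: 4 → miss, frames [5, 4]
pos 3: 2 → miss, frames [5, 4, 2]
pos 4: 5 → hit
pos 5: 4 → hit
pos 6: 8 → miss, frames [5, 4, 2, 8]
pos 7: 2 → hit
pos 8: 8 → hit
pos 9: 5 → hit
pos 10: 8 → hit
pos 11: 4 → hit
pos 12: 2 → hit
pos 13: 1 → miss, frames [5, 4, 2, 8, 1]
pos 14: 3 → miss, evict 1, frames [5, 4, 2, 8, 3]
At position 14, page 1 is evicted.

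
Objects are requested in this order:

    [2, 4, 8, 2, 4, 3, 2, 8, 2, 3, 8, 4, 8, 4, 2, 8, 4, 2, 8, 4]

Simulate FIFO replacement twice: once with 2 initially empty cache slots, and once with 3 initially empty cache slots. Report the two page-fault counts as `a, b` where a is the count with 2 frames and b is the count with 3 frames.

2 frames: F F F F F F F F . F . F F . F . F . F . → 14 faults.
3 frames: F F F . . F F . . . . F F . . . . . . . → 7 faults.
7 < 14: adding a frame reduced faults, as is typical.

14, 7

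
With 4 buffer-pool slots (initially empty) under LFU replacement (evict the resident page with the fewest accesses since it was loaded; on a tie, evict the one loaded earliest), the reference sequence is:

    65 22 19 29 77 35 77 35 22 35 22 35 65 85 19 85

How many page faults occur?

11

65 -> fault, frames [65]
22 -> fault, frames [65, 22]
19 -> fault, frames [65, 22, 19]
29 -> fault, frames [65, 22, 19, 29]
77 -> fault, evict 65, frames [22, 19, 29, 77]
35 -> fault, evict 22, frames [19, 29, 77, 35]
77 -> hit
35 -> hit
22 -> fault, evict 19, frames [29, 77, 35, 22]
35 -> hit
22 -> hit
35 -> hit
65 -> fault, evict 29, frames [77, 35, 22, 65]
85 -> fault, evict 65, frames [77, 35, 22, 85]
19 -> fault, evict 85, frames [77, 35, 22, 19]
85 -> fault, evict 19, frames [77, 35, 22, 85]
Page faults: 11.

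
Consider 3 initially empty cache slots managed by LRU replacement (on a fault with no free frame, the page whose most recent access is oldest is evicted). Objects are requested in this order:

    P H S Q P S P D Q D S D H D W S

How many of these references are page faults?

P: miss, frames [P]
H: miss, frames [P, H]
S: miss, frames [P, H, S]
Q: miss, evict P, frames [H, S, Q]
P: miss, evict H, frames [S, Q, P]
S: hit
P: hit
D: miss, evict Q, frames [S, P, D]
Q: miss, evict S, frames [P, D, Q]
D: hit
S: miss, evict P, frames [Q, D, S]
D: hit
H: miss, evict Q, frames [S, D, H]
D: hit
W: miss, evict S, frames [H, D, W]
S: miss, evict H, frames [D, W, S]
Page faults: 11.

11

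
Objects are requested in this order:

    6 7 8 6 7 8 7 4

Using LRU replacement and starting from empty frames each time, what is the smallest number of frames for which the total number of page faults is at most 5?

f=1: 8 faults
f=2: 7 faults
f=3: 4 faults
f=4: 4 faults
Smallest f with faults ≤ 5 is 3.

3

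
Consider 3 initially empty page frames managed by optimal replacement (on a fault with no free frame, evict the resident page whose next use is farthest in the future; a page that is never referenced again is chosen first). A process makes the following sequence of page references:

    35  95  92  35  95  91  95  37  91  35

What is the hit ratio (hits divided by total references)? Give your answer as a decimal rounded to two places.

35 → fault, frames {35}
95 → fault, frames {35,95}
92 → fault, frames {35,95,92}
35 → hit
95 → hit
91 → fault, evict 92, frames {35,95,91}
95 → hit
37 → fault, evict 95, frames {35,91,37}
91 → hit
35 → hit
Hits: 5 of 10 references → 5/10 = 0.5000.

0.50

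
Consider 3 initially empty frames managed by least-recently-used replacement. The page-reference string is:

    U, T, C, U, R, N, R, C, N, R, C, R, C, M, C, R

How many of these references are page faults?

7

U: fault, frames (U)
T: fault, frames (U T)
C: fault, frames (U T C)
U: hit
R: fault, evict T, frames (C U R)
N: fault, evict C, frames (U R N)
R: hit
C: fault, evict U, frames (N R C)
N: hit
R: hit
C: hit
R: hit
C: hit
M: fault, evict N, frames (R C M)
C: hit
R: hit
Page faults: 7.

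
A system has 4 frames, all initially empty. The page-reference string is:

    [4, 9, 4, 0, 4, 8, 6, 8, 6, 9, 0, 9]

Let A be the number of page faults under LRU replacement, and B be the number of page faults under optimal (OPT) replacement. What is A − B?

2

Under LRU: F F . F . F F . . F F . → 7 faults.
Under OPT: F F . F . F F . . . . . → 5 faults.
A − B = 7 − 5 = 2.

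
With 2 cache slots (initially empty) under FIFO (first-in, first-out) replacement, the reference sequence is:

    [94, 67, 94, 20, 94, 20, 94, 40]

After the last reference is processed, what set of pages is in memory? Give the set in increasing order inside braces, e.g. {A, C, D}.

{40, 94}

94: fault, frames (94)
67: fault, frames (94 67)
94: hit
20: fault, evict 94, frames (67 20)
94: fault, evict 67, frames (20 94)
20: hit
94: hit
40: fault, evict 20, frames (94 40)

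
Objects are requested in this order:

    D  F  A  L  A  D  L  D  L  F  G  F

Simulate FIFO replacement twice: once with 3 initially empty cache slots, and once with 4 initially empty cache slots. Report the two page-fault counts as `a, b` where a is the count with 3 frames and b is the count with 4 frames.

3 frames: F F F F . F . . . F F . → 7 faults.
4 frames: F F F F . . . . . . F . → 5 faults.
5 < 7: adding a frame reduced faults, as is typical.

7, 5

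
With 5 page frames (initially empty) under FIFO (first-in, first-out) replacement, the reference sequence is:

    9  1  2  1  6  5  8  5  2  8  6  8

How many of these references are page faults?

9 → fault, frames {9}
1 → fault, frames {9,1}
2 → fault, frames {9,1,2}
1 → hit
6 → fault, frames {9,1,2,6}
5 → fault, frames {9,1,2,6,5}
8 → fault, evict 9, frames {1,2,6,5,8}
5 → hit
2 → hit
8 → hit
6 → hit
8 → hit
Page faults: 6.

6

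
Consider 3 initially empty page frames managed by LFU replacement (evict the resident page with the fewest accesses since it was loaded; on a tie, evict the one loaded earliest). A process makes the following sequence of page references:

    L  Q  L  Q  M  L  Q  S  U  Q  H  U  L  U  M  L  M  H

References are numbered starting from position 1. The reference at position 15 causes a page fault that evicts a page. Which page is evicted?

U

pos 1: L -> fault, frames (L)
pos 2: Q -> fault, frames (L Q)
pos 3: L -> hit
pos 4: Q -> hit
pos 5: M -> fault, frames (L Q M)
pos 6: L -> hit
pos 7: Q -> hit
pos 8: S -> fault, evict M, frames (L Q S)
pos 9: U -> fault, evict S, frames (L Q U)
pos 10: Q -> hit
pos 11: H -> fault, evict U, frames (L Q H)
pos 12: U -> fault, evict H, frames (L Q U)
pos 13: L -> hit
pos 14: U -> hit
pos 15: M -> fault, evict U, frames (L Q M)
At position 15, page U is evicted.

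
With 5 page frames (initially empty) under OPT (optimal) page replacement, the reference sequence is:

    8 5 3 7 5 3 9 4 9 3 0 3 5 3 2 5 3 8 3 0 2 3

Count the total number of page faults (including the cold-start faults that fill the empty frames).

8 -> miss, frames {8}
5 -> miss, frames {8,5}
3 -> miss, frames {8,5,3}
7 -> miss, frames {8,5,3,7}
5 -> hit
3 -> hit
9 -> miss, frames {8,5,3,7,9}
4 -> miss, evict 7, frames {8,5,3,9,4}
9 -> hit
3 -> hit
0 -> miss, evict 4, frames {8,5,3,9,0}
3 -> hit
5 -> hit
3 -> hit
2 -> miss, evict 9, frames {8,5,3,0,2}
5 -> hit
3 -> hit
8 -> hit
3 -> hit
0 -> hit
2 -> hit
3 -> hit
Page faults: 8.

8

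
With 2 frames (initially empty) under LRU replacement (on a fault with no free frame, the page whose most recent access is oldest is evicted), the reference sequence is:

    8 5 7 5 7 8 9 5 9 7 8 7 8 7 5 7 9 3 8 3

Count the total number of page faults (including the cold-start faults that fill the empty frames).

12

8 -> fault, frames (8)
5 -> fault, frames (8 5)
7 -> fault, evict 8, frames (5 7)
5 -> hit
7 -> hit
8 -> fault, evict 5, frames (7 8)
9 -> fault, evict 7, frames (8 9)
5 -> fault, evict 8, frames (9 5)
9 -> hit
7 -> fault, evict 5, frames (9 7)
8 -> fault, evict 9, frames (7 8)
7 -> hit
8 -> hit
7 -> hit
5 -> fault, evict 8, frames (7 5)
7 -> hit
9 -> fault, evict 5, frames (7 9)
3 -> fault, evict 7, frames (9 3)
8 -> fault, evict 9, frames (3 8)
3 -> hit
Page faults: 12.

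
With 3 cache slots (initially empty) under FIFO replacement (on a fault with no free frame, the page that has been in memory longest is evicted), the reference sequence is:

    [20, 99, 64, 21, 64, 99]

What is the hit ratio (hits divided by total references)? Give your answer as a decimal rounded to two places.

20 → fault, frames (20)
99 → fault, frames (20 99)
64 → fault, frames (20 99 64)
21 → fault, evict 20, frames (99 64 21)
64 → hit
99 → hit
Hits: 2 of 6 references → 2/6 = 0.3333.

0.33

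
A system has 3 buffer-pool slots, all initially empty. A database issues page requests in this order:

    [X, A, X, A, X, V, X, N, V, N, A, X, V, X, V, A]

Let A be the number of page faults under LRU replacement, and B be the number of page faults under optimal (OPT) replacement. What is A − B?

Under LRU: F F . . . F . F . . F F F . . . → 7 faults.
Under OPT: F F . . . F . F . . . F . . . . → 5 faults.
A − B = 7 − 5 = 2.

2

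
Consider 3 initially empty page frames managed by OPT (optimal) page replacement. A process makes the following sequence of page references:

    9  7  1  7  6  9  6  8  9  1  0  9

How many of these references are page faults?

6

9: miss, frames (9)
7: miss, frames (9 7)
1: miss, frames (9 7 1)
7: hit
6: miss, evict 7, frames (9 1 6)
9: hit
6: hit
8: miss, evict 6, frames (9 1 8)
9: hit
1: hit
0: miss, evict 8, frames (9 1 0)
9: hit
Page faults: 6.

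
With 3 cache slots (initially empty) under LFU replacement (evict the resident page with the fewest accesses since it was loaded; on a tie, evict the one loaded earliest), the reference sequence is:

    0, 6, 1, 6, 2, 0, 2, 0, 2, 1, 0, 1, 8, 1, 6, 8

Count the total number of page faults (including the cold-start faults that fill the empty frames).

10

0: fault, frames [0]
6: fault, frames [0, 6]
1: fault, frames [0, 6, 1]
6: hit
2: fault, evict 0, frames [6, 1, 2]
0: fault, evict 1, frames [6, 2, 0]
2: hit
0: hit
2: hit
1: fault, evict 6, frames [2, 0, 1]
0: hit
1: hit
8: fault, evict 1, frames [2, 0, 8]
1: fault, evict 8, frames [2, 0, 1]
6: fault, evict 1, frames [2, 0, 6]
8: fault, evict 6, frames [2, 0, 8]
Page faults: 10.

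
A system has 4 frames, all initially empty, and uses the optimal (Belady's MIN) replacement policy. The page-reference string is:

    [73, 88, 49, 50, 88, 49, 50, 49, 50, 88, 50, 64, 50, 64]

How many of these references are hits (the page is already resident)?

73 → miss, frames [73]
88 → miss, frames [73, 88]
49 → miss, frames [73, 88, 49]
50 → miss, frames [73, 88, 49, 50]
88 → hit
49 → hit
50 → hit
49 → hit
50 → hit
88 → hit
50 → hit
64 → miss, evict 49, frames [73, 88, 50, 64]
50 → hit
64 → hit
Hits: 9.

9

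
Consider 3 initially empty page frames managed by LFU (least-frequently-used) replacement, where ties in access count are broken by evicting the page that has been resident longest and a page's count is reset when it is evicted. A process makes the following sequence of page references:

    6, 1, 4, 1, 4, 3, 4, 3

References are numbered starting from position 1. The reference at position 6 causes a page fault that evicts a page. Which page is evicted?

pos 1: 6: miss, frames {6}
pos 2: 1: miss, frames {6,1}
pos 3: 4: miss, frames {6,1,4}
pos 4: 1: hit
pos 5: 4: hit
pos 6: 3: miss, evict 6, frames {1,4,3}
At position 6, page 6 is evicted.

6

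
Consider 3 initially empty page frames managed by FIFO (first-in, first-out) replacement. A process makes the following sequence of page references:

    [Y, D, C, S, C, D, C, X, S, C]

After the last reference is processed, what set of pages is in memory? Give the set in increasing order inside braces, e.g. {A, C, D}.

{C, S, X}

Y: miss, frames (Y)
D: miss, frames (Y D)
C: miss, frames (Y D C)
S: miss, evict Y, frames (D C S)
C: hit
D: hit
C: hit
X: miss, evict D, frames (C S X)
S: hit
C: hit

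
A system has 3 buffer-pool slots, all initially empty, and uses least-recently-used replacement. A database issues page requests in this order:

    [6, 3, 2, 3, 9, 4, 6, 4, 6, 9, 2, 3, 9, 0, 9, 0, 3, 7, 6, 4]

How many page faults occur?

6 → fault, frames [6]
3 → fault, frames [6, 3]
2 → fault, frames [6, 3, 2]
3 → hit
9 → fault, evict 6, frames [2, 3, 9]
4 → fault, evict 2, frames [3, 9, 4]
6 → fault, evict 3, frames [9, 4, 6]
4 → hit
6 → hit
9 → hit
2 → fault, evict 4, frames [6, 9, 2]
3 → fault, evict 6, frames [9, 2, 3]
9 → hit
0 → fault, evict 2, frames [3, 9, 0]
9 → hit
0 → hit
3 → hit
7 → fault, evict 9, frames [0, 3, 7]
6 → fault, evict 0, frames [3, 7, 6]
4 → fault, evict 3, frames [7, 6, 4]
Page faults: 12.

12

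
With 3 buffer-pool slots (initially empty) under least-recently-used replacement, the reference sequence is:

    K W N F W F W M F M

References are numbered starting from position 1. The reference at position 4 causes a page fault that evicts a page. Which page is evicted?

K

pos 1: K → miss, frames (K)
pos 2: W → miss, frames (K W)
pos 3: N → miss, frames (K W N)
pos 4: F → miss, evict K, frames (W N F)
At position 4, page K is evicted.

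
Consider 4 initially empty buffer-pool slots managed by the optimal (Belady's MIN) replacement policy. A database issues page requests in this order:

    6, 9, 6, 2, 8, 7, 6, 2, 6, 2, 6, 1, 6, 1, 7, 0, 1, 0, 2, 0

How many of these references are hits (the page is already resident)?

13

6 -> fault, frames (6)
9 -> fault, frames (6 9)
6 -> hit
2 -> fault, frames (6 9 2)
8 -> fault, frames (6 9 2 8)
7 -> fault, evict 8, frames (6 9 2 7)
6 -> hit
2 -> hit
6 -> hit
2 -> hit
6 -> hit
1 -> fault, evict 9, frames (6 2 7 1)
6 -> hit
1 -> hit
7 -> hit
0 -> fault, evict 7, frames (6 2 1 0)
1 -> hit
0 -> hit
2 -> hit
0 -> hit
Hits: 13.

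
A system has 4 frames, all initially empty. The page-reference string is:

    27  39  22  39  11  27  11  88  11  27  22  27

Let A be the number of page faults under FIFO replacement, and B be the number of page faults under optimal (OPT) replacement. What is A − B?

Under FIFO: F F F . F . . F . F . . → 6 faults.
Under OPT: F F F . F . . F . . . . → 5 faults.
A − B = 6 − 5 = 1.

1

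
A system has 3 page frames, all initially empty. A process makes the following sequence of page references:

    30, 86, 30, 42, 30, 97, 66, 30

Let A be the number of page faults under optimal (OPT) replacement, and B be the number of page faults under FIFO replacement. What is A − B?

Under OPT: F F . F . F F . → 5 faults.
Under FIFO: F F . F . F F F → 6 faults.
A − B = 5 − 6 = -1.

-1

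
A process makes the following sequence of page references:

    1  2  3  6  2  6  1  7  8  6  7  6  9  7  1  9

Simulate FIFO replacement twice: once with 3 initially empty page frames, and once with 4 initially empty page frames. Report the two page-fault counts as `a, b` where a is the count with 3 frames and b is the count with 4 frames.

3 frames: F F F F . . F F F F . . F F F . → 11 faults.
4 frames: F F F F . . . F F . . . F . F . → 8 faults.
8 < 11: adding a frame reduced faults, as is typical.

11, 8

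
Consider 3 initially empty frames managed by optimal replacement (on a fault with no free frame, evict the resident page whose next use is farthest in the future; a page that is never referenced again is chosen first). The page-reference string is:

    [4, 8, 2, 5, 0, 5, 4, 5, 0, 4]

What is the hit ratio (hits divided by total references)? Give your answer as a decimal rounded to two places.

4 -> fault, frames [4]
8 -> fault, frames [4, 8]
2 -> fault, frames [4, 8, 2]
5 -> fault, evict 2, frames [4, 8, 5]
0 -> fault, evict 8, frames [4, 5, 0]
5 -> hit
4 -> hit
5 -> hit
0 -> hit
4 -> hit
Hits: 5 of 10 references → 5/10 = 0.5000.

0.50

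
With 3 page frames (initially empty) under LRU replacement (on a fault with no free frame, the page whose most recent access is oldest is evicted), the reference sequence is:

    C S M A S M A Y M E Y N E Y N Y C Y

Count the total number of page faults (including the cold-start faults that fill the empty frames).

C -> miss, frames (C)
S -> miss, frames (C S)
M -> miss, frames (C S M)
A -> miss, evict C, frames (S M A)
S -> hit
M -> hit
A -> hit
Y -> miss, evict S, frames (M A Y)
M -> hit
E -> miss, evict A, frames (Y M E)
Y -> hit
N -> miss, evict M, frames (E Y N)
E -> hit
Y -> hit
N -> hit
Y -> hit
C -> miss, evict E, frames (N Y C)
Y -> hit
Page faults: 8.

8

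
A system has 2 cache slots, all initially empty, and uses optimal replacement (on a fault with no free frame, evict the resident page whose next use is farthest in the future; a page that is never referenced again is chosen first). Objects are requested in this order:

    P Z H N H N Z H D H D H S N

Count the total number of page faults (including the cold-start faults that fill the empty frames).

P -> miss, frames (P)
Z -> miss, frames (P Z)
H -> miss, evict P, frames (Z H)
N -> miss, evict Z, frames (H N)
H -> hit
N -> hit
Z -> miss, evict N, frames (H Z)
H -> hit
D -> miss, evict Z, frames (H D)
H -> hit
D -> hit
H -> hit
S -> miss, evict D, frames (H S)
N -> miss, evict S, frames (H N)
Page faults: 8.

8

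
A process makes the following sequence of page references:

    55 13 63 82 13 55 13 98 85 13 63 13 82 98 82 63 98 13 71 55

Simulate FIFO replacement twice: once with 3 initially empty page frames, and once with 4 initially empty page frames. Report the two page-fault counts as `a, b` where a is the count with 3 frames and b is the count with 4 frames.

3 frames: F F F F . F F F F . F F F F . F . F F F → 16 faults.
4 frames: F F F F . . . F F F F . F F . . . . F F → 12 faults.
12 < 16: adding a frame reduced faults, as is typical.

16, 12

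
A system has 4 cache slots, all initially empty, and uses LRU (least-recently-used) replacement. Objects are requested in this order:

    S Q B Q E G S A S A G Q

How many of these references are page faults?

S → miss, frames {S}
Q → miss, frames {S,Q}
B → miss, frames {S,Q,B}
Q → hit
E → miss, frames {S,B,Q,E}
G → miss, evict S, frames {B,Q,E,G}
S → miss, evict B, frames {Q,E,G,S}
A → miss, evict Q, frames {E,G,S,A}
S → hit
A → hit
G → hit
Q → miss, evict E, frames {S,A,G,Q}
Page faults: 8.

8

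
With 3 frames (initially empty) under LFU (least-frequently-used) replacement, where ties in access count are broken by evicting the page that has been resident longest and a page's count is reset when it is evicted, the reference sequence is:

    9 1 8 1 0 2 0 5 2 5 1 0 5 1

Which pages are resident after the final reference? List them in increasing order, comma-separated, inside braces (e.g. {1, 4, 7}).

{0, 1, 5}

9: miss, frames (9)
1: miss, frames (9 1)
8: miss, frames (9 1 8)
1: hit
0: miss, evict 9, frames (1 8 0)
2: miss, evict 8, frames (1 0 2)
0: hit
5: miss, evict 2, frames (1 0 5)
2: miss, evict 5, frames (1 0 2)
5: miss, evict 2, frames (1 0 5)
1: hit
0: hit
5: hit
1: hit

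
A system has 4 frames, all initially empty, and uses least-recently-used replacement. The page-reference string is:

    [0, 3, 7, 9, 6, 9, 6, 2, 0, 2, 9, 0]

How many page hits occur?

0 -> fault, frames (0)
3 -> fault, frames (0 3)
7 -> fault, frames (0 3 7)
9 -> fault, frames (0 3 7 9)
6 -> fault, evict 0, frames (3 7 9 6)
9 -> hit
6 -> hit
2 -> fault, evict 3, frames (7 9 6 2)
0 -> fault, evict 7, frames (9 6 2 0)
2 -> hit
9 -> hit
0 -> hit
Hits: 5.

5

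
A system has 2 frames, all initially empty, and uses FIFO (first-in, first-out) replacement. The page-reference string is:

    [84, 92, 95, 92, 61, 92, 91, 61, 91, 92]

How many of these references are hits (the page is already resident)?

84 -> fault, frames (84)
92 -> fault, frames (84 92)
95 -> fault, evict 84, frames (92 95)
92 -> hit
61 -> fault, evict 92, frames (95 61)
92 -> fault, evict 95, frames (61 92)
91 -> fault, evict 61, frames (92 91)
61 -> fault, evict 92, frames (91 61)
91 -> hit
92 -> fault, evict 91, frames (61 92)
Hits: 2.

2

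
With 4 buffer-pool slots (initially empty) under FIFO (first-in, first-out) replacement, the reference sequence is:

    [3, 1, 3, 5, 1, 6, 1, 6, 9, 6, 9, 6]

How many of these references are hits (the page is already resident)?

3 -> miss, frames {3}
1 -> miss, frames {3,1}
3 -> hit
5 -> miss, frames {3,1,5}
1 -> hit
6 -> miss, frames {3,1,5,6}
1 -> hit
6 -> hit
9 -> miss, evict 3, frames {1,5,6,9}
6 -> hit
9 -> hit
6 -> hit
Hits: 7.

7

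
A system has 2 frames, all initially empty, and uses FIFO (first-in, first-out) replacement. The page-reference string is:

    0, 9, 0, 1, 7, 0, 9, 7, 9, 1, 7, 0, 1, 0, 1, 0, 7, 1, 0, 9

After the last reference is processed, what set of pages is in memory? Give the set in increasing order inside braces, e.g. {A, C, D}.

{0, 9}

0 → miss, frames [0]
9 → miss, frames [0, 9]
0 → hit
1 → miss, evict 0, frames [9, 1]
7 → miss, evict 9, frames [1, 7]
0 → miss, evict 1, frames [7, 0]
9 → miss, evict 7, frames [0, 9]
7 → miss, evict 0, frames [9, 7]
9 → hit
1 → miss, evict 9, frames [7, 1]
7 → hit
0 → miss, evict 7, frames [1, 0]
1 → hit
0 → hit
1 → hit
0 → hit
7 → miss, evict 1, frames [0, 7]
1 → miss, evict 0, frames [7, 1]
0 → miss, evict 7, frames [1, 0]
9 → miss, evict 1, frames [0, 9]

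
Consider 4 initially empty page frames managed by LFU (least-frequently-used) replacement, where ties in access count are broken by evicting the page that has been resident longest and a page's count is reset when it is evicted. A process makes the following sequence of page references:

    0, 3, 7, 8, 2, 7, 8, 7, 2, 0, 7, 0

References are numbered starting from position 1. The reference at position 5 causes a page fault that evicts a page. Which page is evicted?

pos 1: 0 -> miss, frames [0]
pos 2: 3 -> miss, frames [0, 3]
pos 3: 7 -> miss, frames [0, 3, 7]
pos 4: 8 -> miss, frames [0, 3, 7, 8]
pos 5: 2 -> miss, evict 0, frames [3, 7, 8, 2]
At position 5, page 0 is evicted.

0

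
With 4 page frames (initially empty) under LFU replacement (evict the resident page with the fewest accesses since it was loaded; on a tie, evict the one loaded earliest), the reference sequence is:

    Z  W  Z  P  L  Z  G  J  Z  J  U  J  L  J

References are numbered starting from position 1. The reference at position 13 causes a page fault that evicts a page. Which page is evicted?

pos 1: Z -> miss, frames [Z]
pos 2: W -> miss, frames [Z, W]
pos 3: Z -> hit
pos 4: P -> miss, frames [Z, W, P]
pos 5: L -> miss, frames [Z, W, P, L]
pos 6: Z -> hit
pos 7: G -> miss, evict W, frames [Z, P, L, G]
pos 8: J -> miss, evict P, frames [Z, L, G, J]
pos 9: Z -> hit
pos 10: J -> hit
pos 11: U -> miss, evict L, frames [Z, G, J, U]
pos 12: J -> hit
pos 13: L -> miss, evict G, frames [Z, J, U, L]
At position 13, page G is evicted.

G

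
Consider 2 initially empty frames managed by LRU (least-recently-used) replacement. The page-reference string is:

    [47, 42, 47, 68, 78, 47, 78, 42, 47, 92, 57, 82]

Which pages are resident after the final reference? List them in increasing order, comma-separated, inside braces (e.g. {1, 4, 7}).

47: miss, frames {47}
42: miss, frames {47,42}
47: hit
68: miss, evict 42, frames {47,68}
78: miss, evict 47, frames {68,78}
47: miss, evict 68, frames {78,47}
78: hit
42: miss, evict 47, frames {78,42}
47: miss, evict 78, frames {42,47}
92: miss, evict 42, frames {47,92}
57: miss, evict 47, frames {92,57}
82: miss, evict 92, frames {57,82}

{57, 82}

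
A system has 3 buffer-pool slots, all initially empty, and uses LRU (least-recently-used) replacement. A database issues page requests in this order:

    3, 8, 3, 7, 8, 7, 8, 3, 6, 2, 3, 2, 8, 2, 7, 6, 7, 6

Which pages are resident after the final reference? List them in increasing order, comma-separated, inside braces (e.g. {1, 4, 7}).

{2, 6, 7}

3 → miss, frames (3)
8 → miss, frames (3 8)
3 → hit
7 → miss, frames (8 3 7)
8 → hit
7 → hit
8 → hit
3 → hit
6 → miss, evict 7, frames (8 3 6)
2 → miss, evict 8, frames (3 6 2)
3 → hit
2 → hit
8 → miss, evict 6, frames (3 2 8)
2 → hit
7 → miss, evict 3, frames (8 2 7)
6 → miss, evict 8, frames (2 7 6)
7 → hit
6 → hit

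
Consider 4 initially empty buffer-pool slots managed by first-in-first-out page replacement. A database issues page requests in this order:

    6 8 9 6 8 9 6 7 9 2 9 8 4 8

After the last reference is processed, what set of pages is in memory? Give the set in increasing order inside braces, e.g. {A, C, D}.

{2, 4, 7, 8}

6 -> miss, frames [6]
8 -> miss, frames [6, 8]
9 -> miss, frames [6, 8, 9]
6 -> hit
8 -> hit
9 -> hit
6 -> hit
7 -> miss, frames [6, 8, 9, 7]
9 -> hit
2 -> miss, evict 6, frames [8, 9, 7, 2]
9 -> hit
8 -> hit
4 -> miss, evict 8, frames [9, 7, 2, 4]
8 -> miss, evict 9, frames [7, 2, 4, 8]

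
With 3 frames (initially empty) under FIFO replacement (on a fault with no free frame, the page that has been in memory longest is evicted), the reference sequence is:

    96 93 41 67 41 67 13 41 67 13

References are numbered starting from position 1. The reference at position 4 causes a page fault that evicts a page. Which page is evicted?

96

pos 1: 96: miss, frames {96}
pos 2: 93: miss, frames {96,93}
pos 3: 41: miss, frames {96,93,41}
pos 4: 67: miss, evict 96, frames {93,41,67}
At position 4, page 96 is evicted.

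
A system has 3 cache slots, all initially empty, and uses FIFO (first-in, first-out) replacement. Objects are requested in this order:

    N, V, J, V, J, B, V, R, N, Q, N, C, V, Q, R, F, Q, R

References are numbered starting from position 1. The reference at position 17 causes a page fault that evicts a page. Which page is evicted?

V

pos 1: N -> fault, frames [N]
pos 2: V -> fault, frames [N, V]
pos 3: J -> fault, frames [N, V, J]
pos 4: V -> hit
pos 5: J -> hit
pos 6: B -> fault, evict N, frames [V, J, B]
pos 7: V -> hit
pos 8: R -> fault, evict V, frames [J, B, R]
pos 9: N -> fault, evict J, frames [B, R, N]
pos 10: Q -> fault, evict B, frames [R, N, Q]
pos 11: N -> hit
pos 12: C -> fault, evict R, frames [N, Q, C]
pos 13: V -> fault, evict N, frames [Q, C, V]
pos 14: Q -> hit
pos 15: R -> fault, evict Q, frames [C, V, R]
pos 16: F -> fault, evict C, frames [V, R, F]
pos 17: Q -> fault, evict V, frames [R, F, Q]
At position 17, page V is evicted.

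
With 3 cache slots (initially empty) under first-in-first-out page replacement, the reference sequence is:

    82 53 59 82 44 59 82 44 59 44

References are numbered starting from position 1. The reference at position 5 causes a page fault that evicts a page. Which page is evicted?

pos 1: 82 → miss, frames {82}
pos 2: 53 → miss, frames {82,53}
pos 3: 59 → miss, frames {82,53,59}
pos 4: 82 → hit
pos 5: 44 → miss, evict 82, frames {53,59,44}
At position 5, page 82 is evicted.

82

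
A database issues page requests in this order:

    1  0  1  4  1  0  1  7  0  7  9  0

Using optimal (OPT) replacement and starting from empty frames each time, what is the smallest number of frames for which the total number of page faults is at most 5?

f=1: 12 faults
f=2: 6 faults
f=3: 5 faults
f=4: 5 faults
f=5: 5 faults
Smallest f with faults ≤ 5 is 3.

3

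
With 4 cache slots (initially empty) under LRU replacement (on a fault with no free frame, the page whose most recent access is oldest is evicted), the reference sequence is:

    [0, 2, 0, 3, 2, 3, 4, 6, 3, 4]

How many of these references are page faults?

0 → fault, frames {0}
2 → fault, frames {0,2}
0 → hit
3 → fault, frames {2,0,3}
2 → hit
3 → hit
4 → fault, frames {0,2,3,4}
6 → fault, evict 0, frames {2,3,4,6}
3 → hit
4 → hit
Page faults: 5.

5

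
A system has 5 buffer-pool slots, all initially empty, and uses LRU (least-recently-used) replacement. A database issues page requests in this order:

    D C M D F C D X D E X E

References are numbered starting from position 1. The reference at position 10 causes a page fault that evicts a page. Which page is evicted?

pos 1: D: fault, frames {D}
pos 2: C: fault, frames {D,C}
pos 3: M: fault, frames {D,C,M}
pos 4: D: hit
pos 5: F: fault, frames {C,M,D,F}
pos 6: C: hit
pos 7: D: hit
pos 8: X: fault, frames {M,F,C,D,X}
pos 9: D: hit
pos 10: E: fault, evict M, frames {F,C,X,D,E}
At position 10, page M is evicted.

M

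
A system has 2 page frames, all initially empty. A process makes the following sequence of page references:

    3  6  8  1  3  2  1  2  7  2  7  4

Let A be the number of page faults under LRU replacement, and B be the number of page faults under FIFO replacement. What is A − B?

-1

Under LRU: F F F F F F F . F . . F → 9 faults.
Under FIFO: F F F F F F F . F F . F → 10 faults.
A − B = 9 − 10 = -1.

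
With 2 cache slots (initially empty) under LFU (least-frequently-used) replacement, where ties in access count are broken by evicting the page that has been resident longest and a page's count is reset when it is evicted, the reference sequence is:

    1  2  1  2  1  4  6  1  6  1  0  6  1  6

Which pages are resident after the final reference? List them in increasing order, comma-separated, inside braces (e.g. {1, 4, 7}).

{1, 6}

1 → miss, frames (1)
2 → miss, frames (1 2)
1 → hit
2 → hit
1 → hit
4 → miss, evict 2, frames (1 4)
6 → miss, evict 4, frames (1 6)
1 → hit
6 → hit
1 → hit
0 → miss, evict 6, frames (1 0)
6 → miss, evict 0, frames (1 6)
1 → hit
6 → hit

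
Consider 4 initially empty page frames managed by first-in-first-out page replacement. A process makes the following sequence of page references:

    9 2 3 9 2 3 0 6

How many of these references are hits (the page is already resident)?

9: fault, frames [9]
2: fault, frames [9, 2]
3: fault, frames [9, 2, 3]
9: hit
2: hit
3: hit
0: fault, frames [9, 2, 3, 0]
6: fault, evict 9, frames [2, 3, 0, 6]
Hits: 3.

3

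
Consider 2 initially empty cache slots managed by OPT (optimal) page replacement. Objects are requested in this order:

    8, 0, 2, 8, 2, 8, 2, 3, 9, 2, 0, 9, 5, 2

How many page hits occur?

6

8 -> fault, frames (8)
0 -> fault, frames (8 0)
2 -> fault, evict 0, frames (8 2)
8 -> hit
2 -> hit
8 -> hit
2 -> hit
3 -> fault, evict 8, frames (2 3)
9 -> fault, evict 3, frames (2 9)
2 -> hit
0 -> fault, evict 2, frames (9 0)
9 -> hit
5 -> fault, evict 0, frames (9 5)
2 -> fault, evict 5, frames (9 2)
Hits: 6.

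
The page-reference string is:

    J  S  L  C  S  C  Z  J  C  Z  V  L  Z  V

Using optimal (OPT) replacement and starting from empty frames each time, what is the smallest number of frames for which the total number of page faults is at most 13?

f=1: 14 faults
f=2: 10 faults
f=3: 7 faults
f=4: 6 faults
f=5: 6 faults
f=6: 6 faults
Smallest f with faults ≤ 13 is 2.

2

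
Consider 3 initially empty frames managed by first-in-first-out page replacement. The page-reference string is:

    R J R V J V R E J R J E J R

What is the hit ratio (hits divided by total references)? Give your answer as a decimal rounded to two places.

R -> miss, frames (R)
J -> miss, frames (R J)
R -> hit
V -> miss, frames (R J V)
J -> hit
V -> hit
R -> hit
E -> miss, evict R, frames (J V E)
J -> hit
R -> miss, evict J, frames (V E R)
J -> miss, evict V, frames (E R J)
E -> hit
J -> hit
R -> hit
Hits: 8 of 14 references → 8/14 = 0.5714.

0.57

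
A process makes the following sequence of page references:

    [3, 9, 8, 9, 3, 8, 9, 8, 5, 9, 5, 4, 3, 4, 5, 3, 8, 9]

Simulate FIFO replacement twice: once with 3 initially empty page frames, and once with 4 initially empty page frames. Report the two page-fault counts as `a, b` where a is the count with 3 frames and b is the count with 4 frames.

8, 7

3 frames: F F F . . . . . F . . F F . . . F F → 8 faults.
4 frames: F F F . . . . . F . . F F . . . . F → 7 faults.
7 < 8: adding a frame reduced faults, as is typical.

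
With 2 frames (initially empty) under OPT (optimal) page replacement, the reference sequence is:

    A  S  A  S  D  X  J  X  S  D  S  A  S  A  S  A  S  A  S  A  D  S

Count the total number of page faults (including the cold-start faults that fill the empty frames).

A: fault, frames {A}
S: fault, frames {A,S}
A: hit
S: hit
D: fault, evict A, frames {S,D}
X: fault, evict D, frames {S,X}
J: fault, evict S, frames {X,J}
X: hit
S: fault, evict J, frames {X,S}
D: fault, evict X, frames {S,D}
S: hit
A: fault, evict D, frames {S,A}
S: hit
A: hit
S: hit
A: hit
S: hit
A: hit
S: hit
A: hit
D: fault, evict A, frames {S,D}
S: hit
Page faults: 9.

9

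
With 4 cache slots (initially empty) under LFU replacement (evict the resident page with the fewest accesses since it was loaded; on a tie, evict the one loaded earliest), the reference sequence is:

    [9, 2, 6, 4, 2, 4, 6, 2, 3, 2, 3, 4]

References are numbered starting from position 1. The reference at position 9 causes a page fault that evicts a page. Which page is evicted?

9

pos 1: 9 → miss, frames [9]
pos 2: 2 → miss, frames [9, 2]
pos 3: 6 → miss, frames [9, 2, 6]
pos 4: 4 → miss, frames [9, 2, 6, 4]
pos 5: 2 → hit
pos 6: 4 → hit
pos 7: 6 → hit
pos 8: 2 → hit
pos 9: 3 → miss, evict 9, frames [2, 6, 4, 3]
At position 9, page 9 is evicted.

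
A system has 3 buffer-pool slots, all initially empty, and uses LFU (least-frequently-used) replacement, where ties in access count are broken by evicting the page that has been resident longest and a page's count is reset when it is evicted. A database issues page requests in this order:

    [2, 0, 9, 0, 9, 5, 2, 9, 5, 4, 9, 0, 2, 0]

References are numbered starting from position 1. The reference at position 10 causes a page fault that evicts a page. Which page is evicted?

5

pos 1: 2 → miss, frames {2}
pos 2: 0 → miss, frames {2,0}
pos 3: 9 → miss, frames {2,0,9}
pos 4: 0 → hit
pos 5: 9 → hit
pos 6: 5 → miss, evict 2, frames {0,9,5}
pos 7: 2 → miss, evict 5, frames {0,9,2}
pos 8: 9 → hit
pos 9: 5 → miss, evict 2, frames {0,9,5}
pos 10: 4 → miss, evict 5, frames {0,9,4}
At position 10, page 5 is evicted.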